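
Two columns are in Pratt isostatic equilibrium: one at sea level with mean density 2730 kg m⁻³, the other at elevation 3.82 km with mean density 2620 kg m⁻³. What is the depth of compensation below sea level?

ρ_ref D = ρ (D + h) → D (ρ_ref − ρ) = ρ h.
D = ρ h/(ρ_ref − ρ) = 2620 × 3.82 km/(2730 − 2620) = 91 km.

91 km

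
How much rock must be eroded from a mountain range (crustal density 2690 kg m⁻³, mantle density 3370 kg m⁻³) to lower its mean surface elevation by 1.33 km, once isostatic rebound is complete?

6.59 km

Net drop Δ = e − u = e − e ρ_c/ρ_m = e (ρ_m − ρ_c)/ρ_m.
e = Δ ρ_m/(ρ_m − ρ_c) = 1.33 km × 3370/680 = 6.59 km.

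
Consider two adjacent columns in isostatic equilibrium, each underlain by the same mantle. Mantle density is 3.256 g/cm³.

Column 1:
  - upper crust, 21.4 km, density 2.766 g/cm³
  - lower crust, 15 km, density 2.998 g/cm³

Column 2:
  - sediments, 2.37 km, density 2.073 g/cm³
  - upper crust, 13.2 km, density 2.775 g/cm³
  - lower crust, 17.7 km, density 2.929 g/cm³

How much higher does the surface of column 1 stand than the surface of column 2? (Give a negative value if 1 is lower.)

For any compensation level in the mantle, the mantle terms cancel and isostasy reduces to e = (Σt_1 − Σt_2) − (Σ(ρt)_1 − Σ(ρt)_2) / ρ_m.
Σt_1 = 36.4 km; Σt_2 = 33.27 km; Σ(ρt)_1 = 104.1624; Σ(ρt)_2 = 93.38631 (in km·g/cm³).
e = (36.4 − 33.27) − (104.1624 − 93.38631) / 3.256 = −0.18 km.

−0.18 km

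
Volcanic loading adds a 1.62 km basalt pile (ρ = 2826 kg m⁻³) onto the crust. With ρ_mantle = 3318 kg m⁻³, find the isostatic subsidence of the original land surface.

Subaerial loading: s = t ρ_load / ρ_m.
s = 1.62 km × 2826/3318 = 1.38 km.

1.38 km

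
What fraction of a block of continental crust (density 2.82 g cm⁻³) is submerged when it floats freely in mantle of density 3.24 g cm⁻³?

Submerged fraction = ρ_obj/ρ_fluid = 2.82/3.24 = 87%.

87%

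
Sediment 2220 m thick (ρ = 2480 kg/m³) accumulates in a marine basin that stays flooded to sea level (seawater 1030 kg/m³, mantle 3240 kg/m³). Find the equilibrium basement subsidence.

Submarine loading: the sediment displaces seawater, and the subsidence is in turn flooded, so s (ρ_m − ρ_w) = t (ρ_sed − ρ_w).
s = 2220 m × (2480 − 1030) / (3240 − 1030) = 1460 m.

1460 m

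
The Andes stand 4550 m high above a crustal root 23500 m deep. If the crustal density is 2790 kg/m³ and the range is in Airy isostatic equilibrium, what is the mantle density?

3330 kg/m³

Airy balance: ρ_c h = (ρ_m − ρ_c) r → ρ_m = ρ_c (1 + h/r).
ρ_m = 2790 × (1 + 4550 m/23500 m) = 3330 kg/m³.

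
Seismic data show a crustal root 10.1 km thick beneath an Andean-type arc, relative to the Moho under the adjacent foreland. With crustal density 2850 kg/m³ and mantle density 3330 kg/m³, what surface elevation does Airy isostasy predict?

1.7 km

By Archimedes' principle applied to the lithosphere: ρ_c h = (ρ_m − ρ_c) r.
h = r (ρ_m − ρ_c) / ρ_c = 10.1 km × (3330 − 2850) / 2850 = 1.7 km.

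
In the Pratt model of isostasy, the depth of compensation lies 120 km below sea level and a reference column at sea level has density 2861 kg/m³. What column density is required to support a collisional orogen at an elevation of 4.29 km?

2760 kg/m³

Pratt balance: ρ_ref D = ρ (D + h).
ρ = ρ_ref D/(D + h) = 2861 × 120 km/(120 km + 4.29 km) = 2760 kg/m³.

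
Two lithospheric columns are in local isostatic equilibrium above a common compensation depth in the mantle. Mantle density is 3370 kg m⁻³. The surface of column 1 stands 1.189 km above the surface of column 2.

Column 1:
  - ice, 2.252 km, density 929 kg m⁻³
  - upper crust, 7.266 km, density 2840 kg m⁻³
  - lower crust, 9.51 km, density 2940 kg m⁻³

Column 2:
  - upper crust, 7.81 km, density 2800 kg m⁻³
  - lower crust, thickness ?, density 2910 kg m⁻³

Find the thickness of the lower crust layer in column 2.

Take the compensation level at the base of the deeper column (depth z_c below the surface of column 1) and equate Σ ρ_i t_i down to z_c; mantle fills any gap and the z_c terms cancel.
Column 1: 2.252×929 + 7.266×2840 + 9.51×2940 + (z_c − 19.028)×3370
Column 2: 1.189×0 + 7.81×2800 + x×2910 + (z_c − 1.189 − 7.81 − x)×3370
The z_c×3370 term appears on both sides and cancels. Collect the known terms of each column as K = Σ(ρt)_known − 3370 × (depth of known layers): K_1 = 50686.948 − 3370×19.028 = −13437.412; K_2 = 21868 − 3370×(1.189 + 7.81) = −8458.63.
Balance: K_1 = K_2 − x×(3370 − 2910), so x = (K_2 − K_1)/(3370 − 2910) = 4978.78/460 = 10.8 km.

10.8 km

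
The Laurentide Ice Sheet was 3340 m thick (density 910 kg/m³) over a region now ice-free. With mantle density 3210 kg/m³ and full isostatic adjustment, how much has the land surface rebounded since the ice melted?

Removing the load lets mantle flow back in; uplift u satisfies ρ_ice t = ρ_m u.
u = t ρ_ice/ρ_m = 3340 m × 910/3210 = 947 m.

947 m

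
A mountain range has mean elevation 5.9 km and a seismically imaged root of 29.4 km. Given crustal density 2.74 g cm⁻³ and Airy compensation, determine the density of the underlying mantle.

3.29 g cm⁻³

Airy balance: ρ_c h = (ρ_m − ρ_c) r → ρ_m = ρ_c (1 + h/r).
ρ_m = 2.74 × (1 + 5.9 km/29.4 km) = 3.29 g cm⁻³.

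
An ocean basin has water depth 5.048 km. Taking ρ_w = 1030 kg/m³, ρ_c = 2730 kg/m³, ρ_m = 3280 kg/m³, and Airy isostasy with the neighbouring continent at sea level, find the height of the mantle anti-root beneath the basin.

For local isostatic compensation: replacing crust with seawater at the top is compensated by replacing crust with mantle at the base: d (ρ_c − ρ_w) = a (ρ_m − ρ_c).
a = d (ρ_c − ρ_w)/(ρ_m − ρ_c) = 5.048 km × 1700/550 = 15.6 km.

15.6 km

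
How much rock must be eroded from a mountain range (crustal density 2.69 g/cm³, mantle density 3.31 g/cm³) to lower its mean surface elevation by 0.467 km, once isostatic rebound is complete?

Net drop Δ = e − u = e − e ρ_c/ρ_m = e (ρ_m − ρ_c)/ρ_m.
e = Δ ρ_m/(ρ_m − ρ_c) = 0.467 km × 3.31/0.62 = 2.49 km.

2.49 km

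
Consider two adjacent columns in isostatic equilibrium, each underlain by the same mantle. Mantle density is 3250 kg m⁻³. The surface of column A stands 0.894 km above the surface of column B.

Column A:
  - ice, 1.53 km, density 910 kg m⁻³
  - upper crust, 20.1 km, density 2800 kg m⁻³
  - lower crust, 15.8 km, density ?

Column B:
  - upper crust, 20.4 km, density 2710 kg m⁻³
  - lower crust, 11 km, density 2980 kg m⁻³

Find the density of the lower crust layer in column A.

Take the compensation level at the base of the deeper column (depth z_c below the surface of column A) and equate Σ ρ_i t_i down to z_c; mantle fills any gap and the z_c terms cancel.
Column A: 1.53×910 + 20.1×2800 + 15.8×ρ + (z_c − 37.43)×3250
Column B: 0.894×0 + 20.4×2710 + 11×2980 + (z_c − 0.894 − 31.4)×3250
The z_c×3250 term appears on both sides and cancels. Collect the known terms of each column as K = Σ(ρt)_known − 3250 × (depth of known layers): K_A = 57672.3 − 3250×37.43 = −63975.2; K_B = 88064 − 3250×(0.894 + 31.4) = −16891.5.
Balance: K_A + 15.8×ρ = K_B, so ρ = (K_B − K_A)/15.8 = 47083.7/15.8 = 2980 kg m⁻³.

2980 kg m⁻³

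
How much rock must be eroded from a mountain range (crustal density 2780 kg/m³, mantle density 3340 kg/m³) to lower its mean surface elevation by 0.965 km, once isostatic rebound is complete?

5.76 km

Net drop Δ = e − u = e − e ρ_c/ρ_m = e (ρ_m − ρ_c)/ρ_m.
e = Δ ρ_m/(ρ_m − ρ_c) = 0.965 km × 3340/560 = 5.76 km.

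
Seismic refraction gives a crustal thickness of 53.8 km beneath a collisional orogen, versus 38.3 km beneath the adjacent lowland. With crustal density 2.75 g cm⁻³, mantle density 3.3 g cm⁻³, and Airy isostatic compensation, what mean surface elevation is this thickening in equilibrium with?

2.58 km

Excess crust Δ = 53.8 km − 38.3 km = 15.5 km, split between elevation h and root r with h + r = Δ.
Airy balance ρ_c h = (ρ_m − ρ_c) r gives r = h ρ_c/(ρ_m − ρ_c), so h (1 + ρ_c/(ρ_m − ρ_c)) = Δ, i.e. h = Δ (ρ_m − ρ_c)/ρ_m.
h = 15.5 km × 0.55/3.3 = 2.58 km.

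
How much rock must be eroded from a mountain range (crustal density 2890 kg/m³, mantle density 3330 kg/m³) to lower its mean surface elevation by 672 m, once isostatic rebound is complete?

Net drop Δ = e − u = e − e ρ_c/ρ_m = e (ρ_m − ρ_c)/ρ_m.
e = Δ ρ_m/(ρ_m − ρ_c) = 672 m × 3330/440 = 5090 m.

5090 m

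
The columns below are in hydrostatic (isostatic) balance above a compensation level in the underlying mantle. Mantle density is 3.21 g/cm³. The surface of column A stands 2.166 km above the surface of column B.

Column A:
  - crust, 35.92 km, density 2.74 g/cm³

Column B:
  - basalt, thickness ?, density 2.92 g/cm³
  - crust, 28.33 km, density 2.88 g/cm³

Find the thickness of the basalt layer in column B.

2 km

Take the compensation level at the base of the deeper column (depth z_c below the surface of column A) and equate Σ ρ_i t_i down to z_c; mantle fills any gap and the z_c terms cancel.
Column A: 35.92×2.74 + (z_c − 35.92)×3.21
Column B: 2.166×0 + x×2.92 + 28.33×2.88 + (z_c − 2.166 − 28.33 − x)×3.21
The z_c×3.21 term appears on both sides and cancels. Collect the known terms of each column as K = Σ(ρt)_known − 3.21 × (depth of known layers): K_A = 98.4208 − 3.21×35.92 = −16.8824; K_B = 81.5904 − 3.21×(2.166 + 28.33) = −16.30176.
Balance: K_A = K_B − x×(3.21 − 2.92), so x = (K_B − K_A)/(3.21 − 2.92) = 0.58064/0.29 = 2 km.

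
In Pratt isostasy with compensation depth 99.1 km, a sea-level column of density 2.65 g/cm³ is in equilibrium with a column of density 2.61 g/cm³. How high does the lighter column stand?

ρ_ref D = ρ (D + h) → h = D (ρ_ref − ρ)/ρ.
h = 99.1 km × (2.65 − 2.61)/2.61 = 1.52 km.

1.52 km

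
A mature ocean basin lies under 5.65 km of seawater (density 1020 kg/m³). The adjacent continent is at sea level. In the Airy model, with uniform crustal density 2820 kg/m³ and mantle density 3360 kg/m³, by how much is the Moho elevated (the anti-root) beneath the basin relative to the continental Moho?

18.8 km

For local isostatic compensation: replacing crust with seawater at the top is compensated by replacing crust with mantle at the base: d (ρ_c − ρ_w) = a (ρ_m − ρ_c).
a = d (ρ_c − ρ_w)/(ρ_m − ρ_c) = 5.65 km × 1800/540 = 18.8 km.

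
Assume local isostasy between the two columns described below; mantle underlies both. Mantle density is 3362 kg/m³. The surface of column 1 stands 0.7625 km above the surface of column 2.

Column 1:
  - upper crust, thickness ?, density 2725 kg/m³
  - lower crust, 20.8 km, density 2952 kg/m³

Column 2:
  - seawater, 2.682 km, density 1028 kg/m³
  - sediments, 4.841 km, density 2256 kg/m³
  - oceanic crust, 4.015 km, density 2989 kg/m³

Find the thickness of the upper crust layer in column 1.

Take the compensation level at the base of the deeper column (depth z_c below the surface of column 1) and equate Σ ρ_i t_i down to z_c; mantle fills any gap and the z_c terms cancel.
Column 1: x×2725 + 20.8×2952 + (z_c − 20.8 − x)×3362
Column 2: 0.7625×0 + 2.682×1028 + 4.841×2256 + 4.015×2989 + (z_c − 0.7625 − 11.538)×3362
The z_c×3362 term appears on both sides and cancels. Collect the known terms of each column as K = Σ(ρt)_known − 3362 × (depth of known layers): K_1 = 61401.6 − 3362×20.8 = −8528; K_2 = 25679.227 − 3362×(0.7625 + 11.538) = −15675.054.
Balance: K_1 − x×(3362 − 2725) = K_2, so x = (K_1 − K_2)/(3362 − 2725) = 7147.05/637 = 11.2 km.

11.2 km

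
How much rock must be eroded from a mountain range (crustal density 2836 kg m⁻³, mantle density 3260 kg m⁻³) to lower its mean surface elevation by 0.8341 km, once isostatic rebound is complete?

6.41 km

Net drop Δ = e − u = e − e ρ_c/ρ_m = e (ρ_m − ρ_c)/ρ_m.
e = Δ ρ_m/(ρ_m − ρ_c) = 0.8341 km × 3260/424 = 6.41 km.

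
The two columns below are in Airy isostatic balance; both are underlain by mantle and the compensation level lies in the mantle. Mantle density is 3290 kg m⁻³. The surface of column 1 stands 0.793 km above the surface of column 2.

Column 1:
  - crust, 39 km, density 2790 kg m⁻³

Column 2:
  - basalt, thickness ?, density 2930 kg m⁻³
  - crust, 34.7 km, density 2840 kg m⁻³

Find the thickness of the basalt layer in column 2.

Take the compensation level at the base of the deeper column (depth z_c below the surface of column 1) and equate Σ ρ_i t_i down to z_c; mantle fills any gap and the z_c terms cancel.
Column 1: 39×2790 + (z_c − 39)×3290
Column 2: 0.793×0 + x×2930 + 34.7×2840 + (z_c − 0.793 − 34.7 − x)×3290
The z_c×3290 term appears on both sides and cancels. Collect the known terms of each column as K = Σ(ρt)_known − 3290 × (depth of known layers): K_1 = 108810 − 3290×39 = −19500; K_2 = 98548 − 3290×(0.793 + 34.7) = −18223.97.
Balance: K_1 = K_2 − x×(3290 − 2930), so x = (K_2 − K_1)/(3290 − 2930) = 1276.03/360 = 3.54 km.

3.54 km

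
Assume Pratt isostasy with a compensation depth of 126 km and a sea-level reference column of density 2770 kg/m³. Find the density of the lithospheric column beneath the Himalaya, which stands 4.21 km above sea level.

2680 kg/m³

Pratt balance: ρ_ref D = ρ (D + h).
ρ = ρ_ref D/(D + h) = 2770 × 126 km/(126 km + 4.21 km) = 2680 kg/m³.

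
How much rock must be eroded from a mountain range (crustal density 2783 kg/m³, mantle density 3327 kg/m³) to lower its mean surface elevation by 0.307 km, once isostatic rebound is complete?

Net drop Δ = e − u = e − e ρ_c/ρ_m = e (ρ_m − ρ_c)/ρ_m.
e = Δ ρ_m/(ρ_m − ρ_c) = 0.307 km × 3327/544 = 1.88 km.

1.88 km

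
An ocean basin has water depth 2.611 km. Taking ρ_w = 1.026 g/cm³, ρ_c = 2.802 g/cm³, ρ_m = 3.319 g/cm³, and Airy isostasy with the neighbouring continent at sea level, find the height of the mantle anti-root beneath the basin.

Isostatic balance requires: replacing crust with seawater at the top is compensated by replacing crust with mantle at the base: d (ρ_c − ρ_w) = a (ρ_m − ρ_c).
a = d (ρ_c − ρ_w)/(ρ_m − ρ_c) = 2.611 km × 1.776/0.517 = 8.97 km.

8.97 km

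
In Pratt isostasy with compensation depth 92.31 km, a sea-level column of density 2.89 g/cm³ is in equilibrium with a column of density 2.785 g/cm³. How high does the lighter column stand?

ρ_ref D = ρ (D + h) → h = D (ρ_ref − ρ)/ρ.
h = 92.31 km × (2.89 − 2.785)/2.785 = 3.48 km.

3.48 km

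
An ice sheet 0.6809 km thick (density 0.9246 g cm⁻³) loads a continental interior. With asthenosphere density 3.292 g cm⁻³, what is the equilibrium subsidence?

By Archimedes' principle applied to the lithosphere: the ice load ρ_ice t is balanced by mantle displaced below, ρ_m s.
s = t ρ_ice / ρ_m = 0.6809 km × 0.9246/3.292 = 0.191 km.

0.191 km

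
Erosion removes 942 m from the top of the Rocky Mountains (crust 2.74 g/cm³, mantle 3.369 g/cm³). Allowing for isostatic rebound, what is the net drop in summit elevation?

176 m

Rebound u = e ρ_c/ρ_m = 942 m × 2.74/3.369 = 766.1 m.
Net surface drop = e − u = 942 m − 766.1 m = e (ρ_m − ρ_c)/ρ_m = 176 m.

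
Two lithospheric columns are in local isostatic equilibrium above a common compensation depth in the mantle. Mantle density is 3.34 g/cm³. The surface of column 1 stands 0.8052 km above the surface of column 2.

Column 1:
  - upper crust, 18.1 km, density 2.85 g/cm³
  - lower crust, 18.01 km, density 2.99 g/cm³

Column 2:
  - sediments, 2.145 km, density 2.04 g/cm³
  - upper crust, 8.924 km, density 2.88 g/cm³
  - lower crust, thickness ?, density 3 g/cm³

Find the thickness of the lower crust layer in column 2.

Take the compensation level at the base of the deeper column (depth z_c below the surface of column 1) and equate Σ ρ_i t_i down to z_c; mantle fills any gap and the z_c terms cancel.
Column 1: 18.1×2.85 + 18.01×2.99 + (z_c − 36.11)×3.34
Column 2: 0.8052×0 + 2.145×2.04 + 8.924×2.88 + x×3 + (z_c − 0.8052 − 11.069 − x)×3.34
The z_c×3.34 term appears on both sides and cancels. Collect the known terms of each column as K = Σ(ρt)_known − 3.34 × (depth of known layers): K_1 = 105.4349 − 3.34×36.11 = −15.1725; K_2 = 30.07692 − 3.34×(0.8052 + 11.069) = −9.582908.
Balance: K_1 = K_2 − x×(3.34 − 3), so x = (K_2 − K_1)/(3.34 − 3) = 5.58959/0.34 = 16.4 km.

16.4 km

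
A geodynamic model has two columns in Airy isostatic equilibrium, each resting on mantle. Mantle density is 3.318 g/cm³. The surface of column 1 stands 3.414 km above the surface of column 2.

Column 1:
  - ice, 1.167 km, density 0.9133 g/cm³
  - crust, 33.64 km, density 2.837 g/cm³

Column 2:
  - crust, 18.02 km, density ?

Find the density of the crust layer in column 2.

Take the compensation level at the base of the deeper column (depth z_c below the surface of column 1) and equate Σ ρ_i t_i down to z_c; mantle fills any gap and the z_c terms cancel.
Column 1: 1.167×0.9133 + 33.64×2.837 + (z_c − 34.807)×3.318
Column 2: 3.414×0 + 18.02×ρ + (z_c − 3.414 − 18.02)×3.318
The z_c×3.318 term appears on both sides and cancels. Collect the known terms of each column as K = Σ(ρt)_known − 3.318 × (depth of known layers): K_1 = 96.5025011 − 3.318×34.807 = −18.9871249; K_2 = 0 − 3.318×(3.414 + 18.02) = −71.118012.
Balance: K_1 = K_2 + 18.02×ρ, so ρ = (K_1 − K_2)/18.02 = 52.1309/18.02 = 2.89 g/cm³.

2.89 g/cm³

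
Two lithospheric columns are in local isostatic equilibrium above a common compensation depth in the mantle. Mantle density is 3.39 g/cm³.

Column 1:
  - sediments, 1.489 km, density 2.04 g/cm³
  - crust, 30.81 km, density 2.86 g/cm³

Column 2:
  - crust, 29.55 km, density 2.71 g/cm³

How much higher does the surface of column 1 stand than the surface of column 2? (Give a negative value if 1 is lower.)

For any compensation level in the mantle, the mantle terms cancel and isostasy reduces to e = (Σt_1 − Σt_2) − (Σ(ρt)_1 − Σ(ρt)_2) / ρ_m.
Σt_1 = 32.299 km; Σt_2 = 29.55 km; Σ(ρt)_1 = 91.15416; Σ(ρt)_2 = 80.0805 (in km·g/cm³).
e = (32.299 − 29.55) − (91.15416 − 80.0805) / 3.39 = −0.518 km.

−0.518 km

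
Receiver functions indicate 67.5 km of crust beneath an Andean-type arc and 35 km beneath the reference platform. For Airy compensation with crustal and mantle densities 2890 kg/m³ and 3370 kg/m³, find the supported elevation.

4.63 km

Excess crust Δ = 67.5 km − 35 km = 32.5 km, split between elevation h and root r with h + r = Δ.
Airy balance ρ_c h = (ρ_m − ρ_c) r gives r = h ρ_c/(ρ_m − ρ_c), so h (1 + ρ_c/(ρ_m − ρ_c)) = Δ, i.e. h = Δ (ρ_m − ρ_c)/ρ_m.
h = 32.5 km × 480/3370 = 4.63 km.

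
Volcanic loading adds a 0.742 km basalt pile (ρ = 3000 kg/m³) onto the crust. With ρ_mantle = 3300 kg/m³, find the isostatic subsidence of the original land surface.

Subaerial loading: s = t ρ_load / ρ_m.
s = 0.742 km × 3000/3300 = 0.675 km.

0.675 km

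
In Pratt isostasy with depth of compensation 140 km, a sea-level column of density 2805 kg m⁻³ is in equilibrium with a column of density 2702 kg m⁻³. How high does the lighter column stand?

5.34 km

ρ_ref D = ρ (D + h) → h = D (ρ_ref − ρ)/ρ.
h = 140 km × (2805 − 2702)/2702 = 5.34 km.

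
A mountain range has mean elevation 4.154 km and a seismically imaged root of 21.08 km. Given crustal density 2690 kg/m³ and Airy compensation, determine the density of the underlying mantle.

Airy balance: ρ_c h = (ρ_m − ρ_c) r → ρ_m = ρ_c (1 + h/r).
ρ_m = 2690 × (1 + 4.154 km/21.08 km) = 3220 kg/m³.

3220 kg/m³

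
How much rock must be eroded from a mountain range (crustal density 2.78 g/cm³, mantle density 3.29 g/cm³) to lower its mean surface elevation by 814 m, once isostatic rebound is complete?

Net drop Δ = e − u = e − e ρ_c/ρ_m = e (ρ_m − ρ_c)/ρ_m.
e = Δ ρ_m/(ρ_m − ρ_c) = 814 m × 3.29/0.51 = 5250 m.

5250 m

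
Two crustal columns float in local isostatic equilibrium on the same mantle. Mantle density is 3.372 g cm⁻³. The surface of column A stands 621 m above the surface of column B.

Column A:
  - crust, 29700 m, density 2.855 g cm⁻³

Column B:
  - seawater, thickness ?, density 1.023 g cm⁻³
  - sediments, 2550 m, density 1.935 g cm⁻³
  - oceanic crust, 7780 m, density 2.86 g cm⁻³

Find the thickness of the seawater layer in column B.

Take the compensation level at the base of the deeper column (depth z_c below the surface of column A) and equate Σ ρ_i t_i down to z_c; mantle fills any gap and the z_c terms cancel.
Column A: 29700×2.855 + (z_c − 29700)×3.372
Column B: 621×0 + x×1.023 + 2550×1.935 + 7780×2.86 + (z_c − 621 − 10330 − x)×3.372
The z_c×3.372 term appears on both sides and cancels. Collect the known terms of each column as K = Σ(ρt)_known − 3.372 × (depth of known layers): K_A = 84793.5 − 3.372×29700 = −15354.9; K_B = 27185.05 − 3.372×(621 + 10330) = −9741.722.
Balance: K_A = K_B − x×(3.372 − 1.023), so x = (K_B − K_A)/(3.372 − 1.023) = 5613.18/2.349 = 2390 m.

2390 m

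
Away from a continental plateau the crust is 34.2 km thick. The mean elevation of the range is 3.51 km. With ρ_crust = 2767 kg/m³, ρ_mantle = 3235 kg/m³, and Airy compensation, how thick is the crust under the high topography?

58.5 km

Root depth r = h ρ_c / (ρ_m − ρ_c) = 3.51 km × 2767 / 468 = 20.75 km.
Total thickness = T + h + r = 34.2 km + 3.51 km + 20.75 km = 58.5 km.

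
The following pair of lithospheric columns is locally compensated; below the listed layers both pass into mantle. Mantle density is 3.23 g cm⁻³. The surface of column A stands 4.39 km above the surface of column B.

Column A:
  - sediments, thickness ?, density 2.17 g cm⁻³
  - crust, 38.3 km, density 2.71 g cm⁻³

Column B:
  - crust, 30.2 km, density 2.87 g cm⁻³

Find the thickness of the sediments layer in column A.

4.84 km

Take the compensation level at the base of the deeper column (depth z_c below the surface of column A) and equate Σ ρ_i t_i down to z_c; mantle fills any gap and the z_c terms cancel.
Column A: x×2.17 + 38.3×2.71 + (z_c − 38.3 − x)×3.23
Column B: 4.39×0 + 30.2×2.87 + (z_c − 4.39 − 30.2)×3.23
The z_c×3.23 term appears on both sides and cancels. Collect the known terms of each column as K = Σ(ρt)_known − 3.23 × (depth of known layers): K_A = 103.793 − 3.23×38.3 = −19.916; K_B = 86.674 − 3.23×(4.39 + 30.2) = −25.0517.
Balance: K_A − x×(3.23 − 2.17) = K_B, so x = (K_A − K_B)/(3.23 − 2.17) = 5.1357/1.06 = 4.84 km.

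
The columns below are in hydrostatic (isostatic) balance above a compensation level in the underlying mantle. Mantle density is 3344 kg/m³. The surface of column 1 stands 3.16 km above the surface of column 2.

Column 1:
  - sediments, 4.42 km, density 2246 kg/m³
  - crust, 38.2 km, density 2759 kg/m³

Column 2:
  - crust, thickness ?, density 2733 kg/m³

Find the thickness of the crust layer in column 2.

27.2 km

Take the compensation level at the base of the deeper column (depth z_c below the surface of column 1) and equate Σ ρ_i t_i down to z_c; mantle fills any gap and the z_c terms cancel.
Column 1: 4.42×2246 + 38.2×2759 + (z_c − 42.62)×3344
Column 2: 3.16×0 + x×2733 + (z_c − 3.16 − 0 − x)×3344
The z_c×3344 term appears on both sides and cancels. Collect the known terms of each column as K = Σ(ρt)_known − 3344 × (depth of known layers): K_1 = 115321.12 − 3344×42.62 = −27200.16; K_2 = 0 − 3344×(3.16 + 0) = −10567.04.
Balance: K_1 = K_2 − x×(3344 − 2733), so x = (K_2 − K_1)/(3344 − 2733) = 16633.1/611 = 27.2 km.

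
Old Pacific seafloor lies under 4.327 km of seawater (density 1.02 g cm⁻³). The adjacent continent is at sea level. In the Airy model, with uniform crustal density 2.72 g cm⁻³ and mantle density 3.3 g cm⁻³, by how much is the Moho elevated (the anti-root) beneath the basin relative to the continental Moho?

12.7 km

Balancing pressure at the compensation depth: replacing crust with seawater at the top is compensated by replacing crust with mantle at the base: d (ρ_c − ρ_w) = a (ρ_m − ρ_c).
a = d (ρ_c − ρ_w)/(ρ_m − ρ_c) = 4.327 km × 1.7/0.58 = 12.7 km.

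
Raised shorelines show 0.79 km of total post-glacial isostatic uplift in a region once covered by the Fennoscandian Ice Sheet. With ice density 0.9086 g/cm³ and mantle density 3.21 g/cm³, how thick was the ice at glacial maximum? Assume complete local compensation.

u = t ρ_ice/ρ_m → t = u ρ_m/ρ_ice = 0.79 km × 3.21/0.9086 = 2.79 km.

2.79 km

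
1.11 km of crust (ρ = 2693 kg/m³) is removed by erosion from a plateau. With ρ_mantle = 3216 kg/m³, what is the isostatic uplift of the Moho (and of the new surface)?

Unloading: uplift u = e ρ_c/ρ_m = 1.11 km × 2693/3216 = 0.929 km.

0.929 km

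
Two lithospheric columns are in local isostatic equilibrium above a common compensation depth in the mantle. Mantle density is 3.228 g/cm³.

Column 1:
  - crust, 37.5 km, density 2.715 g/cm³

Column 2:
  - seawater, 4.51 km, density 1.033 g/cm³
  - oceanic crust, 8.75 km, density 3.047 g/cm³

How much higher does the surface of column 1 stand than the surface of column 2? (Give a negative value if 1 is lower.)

For any compensation level in the mantle, the mantle terms cancel and isostasy reduces to e = (Σt_1 − Σt_2) − (Σ(ρt)_1 − Σ(ρt)_2) / ρ_m.
Σt_1 = 37.5 km; Σt_2 = 13.26 km; Σ(ρt)_1 = 101.8125; Σ(ρt)_2 = 31.32008 (in km·g/cm³).
e = (37.5 − 13.26) − (101.8125 − 31.32008) / 3.228 = 2.4 km.

2.4 km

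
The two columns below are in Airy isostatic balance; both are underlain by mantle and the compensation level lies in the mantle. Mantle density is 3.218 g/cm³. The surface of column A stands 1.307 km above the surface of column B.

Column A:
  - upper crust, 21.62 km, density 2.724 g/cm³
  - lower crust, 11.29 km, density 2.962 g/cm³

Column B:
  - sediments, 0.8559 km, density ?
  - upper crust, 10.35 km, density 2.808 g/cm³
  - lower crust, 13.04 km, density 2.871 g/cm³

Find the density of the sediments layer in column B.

2.52 g/cm³

Take the compensation level at the base of the deeper column (depth z_c below the surface of column A) and equate Σ ρ_i t_i down to z_c; mantle fills any gap and the z_c terms cancel.
Column A: 21.62×2.724 + 11.29×2.962 + (z_c − 32.91)×3.218
Column B: 1.307×0 + 0.8559×ρ + 10.35×2.808 + 13.04×2.871 + (z_c − 1.307 − 24.2459)×3.218
The z_c×3.218 term appears on both sides and cancels. Collect the known terms of each column as K = Σ(ρt)_known − 3.218 × (depth of known layers): K_A = 92.33386 − 3.218×32.91 = −13.57052; K_B = 66.50064 − 3.218×(1.307 + 24.2459) = −15.7285922.
Balance: K_A = K_B + 0.8559×ρ, so ρ = (K_A − K_B)/0.8559 = 2.15807/0.8559 = 2.52 g/cm³.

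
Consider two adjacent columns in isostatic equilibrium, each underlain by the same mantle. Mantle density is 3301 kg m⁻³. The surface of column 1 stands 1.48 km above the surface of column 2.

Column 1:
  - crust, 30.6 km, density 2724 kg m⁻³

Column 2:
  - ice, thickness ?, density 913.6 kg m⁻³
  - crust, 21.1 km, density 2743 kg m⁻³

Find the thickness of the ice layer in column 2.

Take the compensation level at the base of the deeper column (depth z_c below the surface of column 1) and equate Σ ρ_i t_i down to z_c; mantle fills any gap and the z_c terms cancel.
Column 1: 30.6×2724 + (z_c − 30.6)×3301
Column 2: 1.48×0 + x×913.6 + 21.1×2743 + (z_c − 1.48 − 21.1 − x)×3301
The z_c×3301 term appears on both sides and cancels. Collect the known terms of each column as K = Σ(ρt)_known − 3301 × (depth of known layers): K_1 = 83354.4 − 3301×30.6 = −17656.2; K_2 = 57877.3 − 3301×(1.48 + 21.1) = −16659.28.
Balance: K_1 = K_2 − x×(3301 − 913.6), so x = (K_2 − K_1)/(3301 − 913.6) = 996.92/2387.4 = 0.418 km.

0.418 km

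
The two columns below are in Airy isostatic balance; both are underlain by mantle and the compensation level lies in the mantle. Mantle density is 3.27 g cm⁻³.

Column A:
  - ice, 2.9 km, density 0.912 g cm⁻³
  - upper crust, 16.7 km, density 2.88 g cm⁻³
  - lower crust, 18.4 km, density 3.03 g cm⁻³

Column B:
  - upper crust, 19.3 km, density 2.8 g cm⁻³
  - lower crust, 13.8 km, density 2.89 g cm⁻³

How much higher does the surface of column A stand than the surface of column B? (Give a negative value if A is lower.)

For any compensation level in the mantle, the mantle terms cancel and isostasy reduces to e = (Σt_A − Σt_B) − (Σ(ρt)_A − Σ(ρt)_B) / ρ_m.
Σt_A = 38 km; Σt_B = 33.1 km; Σ(ρt)_A = 106.4928; Σ(ρt)_B = 93.922 (in km·g cm⁻³).
e = (38 − 33.1) − (106.4928 − 93.922) / 3.27 = 1.06 km.

1.06 km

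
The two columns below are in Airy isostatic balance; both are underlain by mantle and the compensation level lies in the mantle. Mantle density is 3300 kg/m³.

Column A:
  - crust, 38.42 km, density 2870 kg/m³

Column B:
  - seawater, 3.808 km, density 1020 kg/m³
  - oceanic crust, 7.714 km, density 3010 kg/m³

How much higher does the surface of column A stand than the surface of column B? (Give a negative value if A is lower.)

For any compensation level in the mantle, the mantle terms cancel and isostasy reduces to e = (Σt_A − Σt_B) − (Σ(ρt)_A − Σ(ρt)_B) / ρ_m.
Σt_A = 38.42 km; Σt_B = 11.522 km; Σ(ρt)_A = 110265.4; Σ(ρt)_B = 27103.3 (in km·kg/m³).
e = (38.42 − 11.522) − (110265.4 − 27103.3) / 3300 = 1.7 km.

1.7 km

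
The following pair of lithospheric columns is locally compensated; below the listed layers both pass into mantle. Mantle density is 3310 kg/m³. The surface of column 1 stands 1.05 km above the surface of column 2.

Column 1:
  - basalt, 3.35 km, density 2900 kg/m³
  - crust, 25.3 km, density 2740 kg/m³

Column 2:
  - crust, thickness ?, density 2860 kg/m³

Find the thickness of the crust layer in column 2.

27.4 km

Take the compensation level at the base of the deeper column (depth z_c below the surface of column 1) and equate Σ ρ_i t_i down to z_c; mantle fills any gap and the z_c terms cancel.
Column 1: 3.35×2900 + 25.3×2740 + (z_c − 28.65)×3310
Column 2: 1.05×0 + x×2860 + (z_c − 1.05 − 0 − x)×3310
The z_c×3310 term appears on both sides and cancels. Collect the known terms of each column as K = Σ(ρt)_known − 3310 × (depth of known layers): K_1 = 79037 − 3310×28.65 = −15794.5; K_2 = 0 − 3310×(1.05 + 0) = −3475.5.
Balance: K_1 = K_2 − x×(3310 − 2860), so x = (K_2 − K_1)/(3310 − 2860) = 12319/450 = 27.4 km.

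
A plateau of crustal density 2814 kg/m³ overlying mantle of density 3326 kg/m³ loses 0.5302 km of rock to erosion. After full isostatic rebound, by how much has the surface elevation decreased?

0.0816 km

Rebound u = e ρ_c/ρ_m = 0.5302 km × 2814/3326 = 0.4486 km.
Net surface drop = e − u = 0.5302 km − 0.4486 km = e (ρ_m − ρ_c)/ρ_m = 0.0816 km.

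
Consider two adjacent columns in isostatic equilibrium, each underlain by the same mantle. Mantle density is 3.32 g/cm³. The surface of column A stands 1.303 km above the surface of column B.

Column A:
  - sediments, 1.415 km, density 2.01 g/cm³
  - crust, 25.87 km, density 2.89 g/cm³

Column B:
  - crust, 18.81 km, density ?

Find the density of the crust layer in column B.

2.86 g/cm³

Take the compensation level at the base of the deeper column (depth z_c below the surface of column A) and equate Σ ρ_i t_i down to z_c; mantle fills any gap and the z_c terms cancel.
Column A: 1.415×2.01 + 25.87×2.89 + (z_c − 27.285)×3.32
Column B: 1.303×0 + 18.81×ρ + (z_c − 1.303 − 18.81)×3.32
The z_c×3.32 term appears on both sides and cancels. Collect the known terms of each column as K = Σ(ρt)_known − 3.32 × (depth of known layers): K_A = 77.60845 − 3.32×27.285 = −12.97775; K_B = 0 − 3.32×(1.303 + 18.81) = −66.77516.
Balance: K_A = K_B + 18.81×ρ, so ρ = (K_A − K_B)/18.81 = 53.7974/18.81 = 2.86 g/cm³.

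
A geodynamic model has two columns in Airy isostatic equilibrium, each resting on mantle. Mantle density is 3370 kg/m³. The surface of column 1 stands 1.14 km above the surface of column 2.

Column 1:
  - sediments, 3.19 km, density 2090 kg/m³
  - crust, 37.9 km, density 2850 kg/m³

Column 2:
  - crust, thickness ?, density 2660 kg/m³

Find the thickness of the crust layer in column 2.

28.1 km

Take the compensation level at the base of the deeper column (depth z_c below the surface of column 1) and equate Σ ρ_i t_i down to z_c; mantle fills any gap and the z_c terms cancel.
Column 1: 3.19×2090 + 37.9×2850 + (z_c − 41.09)×3370
Column 2: 1.14×0 + x×2660 + (z_c − 1.14 − 0 − x)×3370
The z_c×3370 term appears on both sides and cancels. Collect the known terms of each column as K = Σ(ρt)_known − 3370 × (depth of known layers): K_1 = 114682.1 − 3370×41.09 = −23791.2; K_2 = 0 − 3370×(1.14 + 0) = −3841.8.
Balance: K_1 = K_2 − x×(3370 − 2660), so x = (K_2 − K_1)/(3370 − 2660) = 19949.4/710 = 28.1 km.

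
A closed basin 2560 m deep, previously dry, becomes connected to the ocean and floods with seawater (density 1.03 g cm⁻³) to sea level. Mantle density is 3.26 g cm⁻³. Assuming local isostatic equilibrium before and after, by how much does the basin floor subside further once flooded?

1180 m

After flooding the water column is d + s deep. Its weight must equal the weight of mantle displaced by the extra subsidence s: (d + s) ρ_w = s ρ_m.
s = d ρ_w / (ρ_m − ρ_w) = 2560 m × 1.03/(3.26 − 1.03) = 1180 m.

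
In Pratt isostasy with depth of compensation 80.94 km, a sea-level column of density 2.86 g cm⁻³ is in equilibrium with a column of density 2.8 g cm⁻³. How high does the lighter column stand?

ρ_ref D = ρ (D + h) → h = D (ρ_ref − ρ)/ρ.
h = 80.94 km × (2.86 − 2.8)/2.8 = 1.73 km.

1.73 km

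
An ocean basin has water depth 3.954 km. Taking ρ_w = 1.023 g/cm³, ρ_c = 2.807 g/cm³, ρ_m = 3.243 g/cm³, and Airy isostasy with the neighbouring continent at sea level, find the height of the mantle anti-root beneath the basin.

16.2 km

Equating mass per unit area of the two columns: replacing crust with seawater at the top is compensated by replacing crust with mantle at the base: d (ρ_c − ρ_w) = a (ρ_m − ρ_c).
a = d (ρ_c − ρ_w)/(ρ_m − ρ_c) = 3.954 km × 1.784/0.436 = 16.2 km.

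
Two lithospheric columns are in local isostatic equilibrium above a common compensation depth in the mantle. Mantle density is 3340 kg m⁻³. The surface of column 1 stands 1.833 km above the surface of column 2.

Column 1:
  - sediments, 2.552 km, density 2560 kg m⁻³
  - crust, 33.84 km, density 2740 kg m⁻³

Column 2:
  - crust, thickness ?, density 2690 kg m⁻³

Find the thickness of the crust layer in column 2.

24.9 km

Take the compensation level at the base of the deeper column (depth z_c below the surface of column 1) and equate Σ ρ_i t_i down to z_c; mantle fills any gap and the z_c terms cancel.
Column 1: 2.552×2560 + 33.84×2740 + (z_c − 36.392)×3340
Column 2: 1.833×0 + x×2690 + (z_c − 1.833 − 0 − x)×3340
The z_c×3340 term appears on both sides and cancels. Collect the known terms of each column as K = Σ(ρt)_known − 3340 × (depth of known layers): K_1 = 99254.72 − 3340×36.392 = −22294.56; K_2 = 0 − 3340×(1.833 + 0) = −6122.22.
Balance: K_1 = K_2 − x×(3340 − 2690), so x = (K_2 − K_1)/(3340 − 2690) = 16172.3/650 = 24.9 km.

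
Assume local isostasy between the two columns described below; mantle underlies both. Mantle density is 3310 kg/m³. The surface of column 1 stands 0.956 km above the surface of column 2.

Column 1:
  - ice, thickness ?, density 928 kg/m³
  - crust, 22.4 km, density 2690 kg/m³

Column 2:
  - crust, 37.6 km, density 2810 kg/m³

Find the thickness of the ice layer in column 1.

3.39 km

Take the compensation level at the base of the deeper column (depth z_c below the surface of column 1) and equate Σ ρ_i t_i down to z_c; mantle fills any gap and the z_c terms cancel.
Column 1: x×928 + 22.4×2690 + (z_c − 22.4 − x)×3310
Column 2: 0.956×0 + 37.6×2810 + (z_c − 0.956 − 37.6)×3310
The z_c×3310 term appears on both sides and cancels. Collect the known terms of each column as K = Σ(ρt)_known − 3310 × (depth of known layers): K_1 = 60256 − 3310×22.4 = −13888; K_2 = 105656 − 3310×(0.956 + 37.6) = −21964.36.
Balance: K_1 − x×(3310 − 928) = K_2, so x = (K_1 − K_2)/(3310 − 928) = 8076.36/2382 = 3.39 km.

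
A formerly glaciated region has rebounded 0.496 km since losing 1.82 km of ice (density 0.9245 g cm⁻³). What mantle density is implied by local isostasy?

ρ_m = ρ_ice t / u = 0.9245 × 1.82 km/0.496 km = 3.39 g cm⁻³.

3.39 g cm⁻³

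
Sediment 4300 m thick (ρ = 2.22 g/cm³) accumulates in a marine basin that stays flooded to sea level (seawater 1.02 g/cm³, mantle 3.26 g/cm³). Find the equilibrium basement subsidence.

2300 m

Submarine loading: the sediment displaces seawater, and the subsidence is in turn flooded, so s (ρ_m − ρ_w) = t (ρ_sed − ρ_w).
s = 4300 m × (2.22 − 1.02) / (3.26 − 1.02) = 2300 m.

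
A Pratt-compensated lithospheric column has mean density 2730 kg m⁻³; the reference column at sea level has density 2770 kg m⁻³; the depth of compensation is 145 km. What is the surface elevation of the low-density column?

ρ_ref D = ρ (D + h) → h = D (ρ_ref − ρ)/ρ.
h = 145 km × (2770 − 2730)/2730 = 2.12 km.

2.12 km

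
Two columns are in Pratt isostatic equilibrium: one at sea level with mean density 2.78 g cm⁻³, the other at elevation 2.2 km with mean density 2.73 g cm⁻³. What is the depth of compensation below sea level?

120 km

ρ_ref D = ρ (D + h) → D (ρ_ref − ρ) = ρ h.
D = ρ h/(ρ_ref − ρ) = 2.73 × 2.2 km/(2.78 − 2.73) = 120 km.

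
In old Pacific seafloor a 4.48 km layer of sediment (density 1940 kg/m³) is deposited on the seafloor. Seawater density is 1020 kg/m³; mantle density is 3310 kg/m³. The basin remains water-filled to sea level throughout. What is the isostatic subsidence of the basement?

1.8 km

Submarine loading: the sediment displaces seawater, and the subsidence is in turn flooded, so s (ρ_m − ρ_w) = t (ρ_sed − ρ_w).
s = 4.48 km × (1940 − 1020) / (3310 − 1020) = 1.8 km.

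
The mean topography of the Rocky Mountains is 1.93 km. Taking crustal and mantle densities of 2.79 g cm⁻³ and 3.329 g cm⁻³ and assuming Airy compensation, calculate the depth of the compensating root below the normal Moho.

9.99 km

Equating mass per unit area of the two columns: the weight of the topography is balanced by the buoyancy of the root, ρ_c h = (ρ_m − ρ_c) r.
r = h · ρ_c / (ρ_m − ρ_c) = 1.93 km × 2.79 / (3.329 − 2.79) = 9.99 km.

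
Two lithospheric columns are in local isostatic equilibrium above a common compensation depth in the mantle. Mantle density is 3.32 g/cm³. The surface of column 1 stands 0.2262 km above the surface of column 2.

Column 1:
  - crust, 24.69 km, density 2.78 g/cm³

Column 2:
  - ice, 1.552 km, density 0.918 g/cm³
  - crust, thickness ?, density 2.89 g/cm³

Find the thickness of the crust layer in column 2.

20.6 km

Take the compensation level at the base of the deeper column (depth z_c below the surface of column 1) and equate Σ ρ_i t_i down to z_c; mantle fills any gap and the z_c terms cancel.
Column 1: 24.69×2.78 + (z_c − 24.69)×3.32
Column 2: 0.2262×0 + 1.552×0.918 + x×2.89 + (z_c − 0.2262 − 1.552 − x)×3.32
The z_c×3.32 term appears on both sides and cancels. Collect the known terms of each column as K = Σ(ρt)_known − 3.32 × (depth of known layers): K_1 = 68.6382 − 3.32×24.69 = −13.3326; K_2 = 1.424736 − 3.32×(0.2262 + 1.552) = −4.478888.
Balance: K_1 = K_2 − x×(3.32 − 2.89), so x = (K_2 − K_1)/(3.32 − 2.89) = 8.85371/0.43 = 20.6 km.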